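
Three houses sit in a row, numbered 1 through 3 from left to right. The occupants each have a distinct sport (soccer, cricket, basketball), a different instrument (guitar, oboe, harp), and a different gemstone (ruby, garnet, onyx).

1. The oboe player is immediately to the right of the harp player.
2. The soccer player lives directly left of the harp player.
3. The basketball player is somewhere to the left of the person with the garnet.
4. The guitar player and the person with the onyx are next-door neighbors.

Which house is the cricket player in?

3

The soccer player is in house 1 (clue 2).
The harp player is in house 2 (clue 2).
House 2 sport: only basketball fits.
House 3's sport must be cricket (nothing else left).
House 1's instrument must be guitar (nothing else left).
House 3 instrument: only oboe fits.
From clue 3, the person with the garnet must be in house 3.
Clue 4 places the person with the onyx in house 2.
That leaves ruby as the gemstone for house 1.
So: house 1 = soccer/guitar/ruby, house 2 = basketball/harp/onyx, house 3 = cricket/oboe/garnet.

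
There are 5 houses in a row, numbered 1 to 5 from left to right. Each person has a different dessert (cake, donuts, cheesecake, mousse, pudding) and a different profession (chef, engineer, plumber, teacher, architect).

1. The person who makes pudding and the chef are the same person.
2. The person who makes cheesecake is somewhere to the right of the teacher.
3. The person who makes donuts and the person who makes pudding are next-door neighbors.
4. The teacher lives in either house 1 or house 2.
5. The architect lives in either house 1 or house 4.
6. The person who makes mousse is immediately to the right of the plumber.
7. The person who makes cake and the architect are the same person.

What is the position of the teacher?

The person who makes cake is narrowed to house 1 or 4; consider each.
Placing it in house 4 leads to a contradiction, so it's in house 1.
The architect is in house 1 (clue 7).
The only profession still possible for house 2 is teacher.
House 2's dessert must be donuts (nothing else left).
By clue 3, the person who makes pudding is in house 3.
Clue 1: the chef is in house 3.
House 4 profession: only plumber fits.
House 5's profession must be engineer (nothing else left).
Clue 6 places the person who makes mousse in house 5.
That leaves cheesecake as the dessert for house 4.
So: house 1 = cake/architect, house 2 = donuts/teacher, house 3 = pudding/chef, house 4 = cheesecake/plumber, house 5 = mousse/engineer.

2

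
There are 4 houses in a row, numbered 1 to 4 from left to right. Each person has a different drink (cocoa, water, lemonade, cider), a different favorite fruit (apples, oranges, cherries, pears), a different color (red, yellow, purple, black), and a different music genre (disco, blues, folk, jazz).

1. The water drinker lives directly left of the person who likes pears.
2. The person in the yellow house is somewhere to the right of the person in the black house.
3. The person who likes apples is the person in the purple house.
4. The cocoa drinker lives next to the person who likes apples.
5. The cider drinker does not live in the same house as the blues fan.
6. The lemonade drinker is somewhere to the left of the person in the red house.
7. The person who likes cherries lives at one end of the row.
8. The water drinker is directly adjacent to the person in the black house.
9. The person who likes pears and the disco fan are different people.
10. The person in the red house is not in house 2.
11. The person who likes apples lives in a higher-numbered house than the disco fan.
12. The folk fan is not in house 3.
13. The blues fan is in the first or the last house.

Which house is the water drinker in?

House 1's color must be black (nothing else left).
By clue 8, the water drinker is in house 2.
Clue 1 places the person who likes pears in house 3.
So house 3 gets jazz for music genre.
House 4 drink: only cider fits.
By clue 5, the blues fan is in house 1.
That leaves folk as the music genre for house 4.
From clue 11, the person who likes apples must be in house 4.
So house 1 gets cherries for favorite fruit.
The only favorite fruit still possible for house 2 is oranges.
The only music genre still possible for house 2 is disco.
The person in the purple house is in house 4 (clue 3).
Clue 4 places the cocoa drinker in house 3.
House 1 drink: only lemonade fits.
House 2's color must be yellow (nothing else left).
That leaves red as the color for house 3.
So: house 1 = lemonade/cherries/black/blues, house 2 = water/oranges/yellow/disco, house 3 = cocoa/pears/red/jazz, house 4 = cider/apples/purple/folk.

2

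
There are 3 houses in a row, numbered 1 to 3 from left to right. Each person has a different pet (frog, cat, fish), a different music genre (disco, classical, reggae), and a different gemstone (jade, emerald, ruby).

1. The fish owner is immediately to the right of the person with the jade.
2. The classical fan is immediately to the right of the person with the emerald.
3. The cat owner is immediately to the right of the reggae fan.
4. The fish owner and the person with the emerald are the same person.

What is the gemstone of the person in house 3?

ruby

The fish owner is in house 2 (clue 4).
The person with the emerald is in house 2 (clue 4).
House 1's pet must be frog (nothing else left).
House 3 pet: only cat fits.
House 3's gemstone must be ruby (nothing else left).
The classical fan is in house 3 (clue 2).
Clue 3: the reggae fan is in house 2.
The only music genre still possible for house 1 is disco.
That leaves jade as the gemstone for house 1.
So: house 1 = frog/disco/jade, house 2 = fish/reggae/emerald, house 3 = cat/classical/ruby.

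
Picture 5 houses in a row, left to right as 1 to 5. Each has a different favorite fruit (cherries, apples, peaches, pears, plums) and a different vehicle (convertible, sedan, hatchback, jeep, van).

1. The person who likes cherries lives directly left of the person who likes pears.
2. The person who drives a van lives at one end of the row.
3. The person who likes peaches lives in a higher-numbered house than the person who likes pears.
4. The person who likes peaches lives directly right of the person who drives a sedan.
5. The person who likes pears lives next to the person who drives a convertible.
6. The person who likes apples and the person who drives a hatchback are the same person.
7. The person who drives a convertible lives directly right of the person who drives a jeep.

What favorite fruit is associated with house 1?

The person who drives a van is narrowed to house 1 or 5; consider each.
Placing it in house 1 leads to a contradiction, so it's in house 5.
The person who likes cherries is narrowed to house 1 or 2 or 3; consider each.
Placing it in house 1 and house 2 leads to a contradiction, so it's in house 3.
By clue 1, the person who likes pears is in house 4.
By clue 3, the person who likes peaches is in house 5.
Clue 4 places the person who drives a sedan in house 4.
Clue 5: the person who drives a convertible is in house 3.
The person who drives a jeep is in house 2 (clue 7).
The only vehicle still possible for house 1 is hatchback.
Clue 6: the person who likes apples is in house 1.
So house 2 gets plums for favorite fruit.
So: house 1 = apples/hatchback, house 2 = plums/jeep, house 3 = cherries/convertible, house 4 = pears/sedan, house 5 = peaches/van.

apples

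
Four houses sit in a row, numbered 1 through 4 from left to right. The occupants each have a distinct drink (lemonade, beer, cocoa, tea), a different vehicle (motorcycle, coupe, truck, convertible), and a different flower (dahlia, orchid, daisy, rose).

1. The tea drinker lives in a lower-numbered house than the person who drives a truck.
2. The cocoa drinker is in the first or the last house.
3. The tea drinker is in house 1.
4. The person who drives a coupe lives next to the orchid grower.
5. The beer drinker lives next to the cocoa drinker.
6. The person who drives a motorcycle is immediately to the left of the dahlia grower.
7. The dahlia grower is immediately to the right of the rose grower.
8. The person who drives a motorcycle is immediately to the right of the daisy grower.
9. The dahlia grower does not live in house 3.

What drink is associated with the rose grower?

beer

The tea drinker is in house 1 (clue 3).
The beer drinker is in house 3 (clue 5).
Clue 6 places the person who drives a motorcycle in house 3.
By clue 6, the dahlia grower is in house 4.
By clue 7, the rose grower is in house 3.
Clue 8 places the daisy grower in house 2.
The only drink still possible for house 2 is lemonade.
That leaves cocoa as the drink for house 4.
So house 1 gets orchid for flower.
By clue 4, the person who drives a coupe is in house 2.
The only vehicle still possible for house 1 is convertible.
So house 4 gets truck for vehicle.
So: house 1 = tea/convertible/orchid, house 2 = lemonade/coupe/daisy, house 3 = beer/motorcycle/rose, house 4 = cocoa/truck/dahlia.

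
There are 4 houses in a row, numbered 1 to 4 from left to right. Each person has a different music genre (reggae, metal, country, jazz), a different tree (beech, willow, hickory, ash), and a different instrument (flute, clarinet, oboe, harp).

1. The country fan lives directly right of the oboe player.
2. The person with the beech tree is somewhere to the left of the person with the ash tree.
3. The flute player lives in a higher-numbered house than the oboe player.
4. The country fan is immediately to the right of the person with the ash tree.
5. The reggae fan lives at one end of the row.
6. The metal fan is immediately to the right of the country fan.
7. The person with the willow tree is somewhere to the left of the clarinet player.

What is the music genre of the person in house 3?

country

By clue 6, the metal fan is in house 4.
Clue 6 places the country fan in house 3.
The only music genre still possible for house 2 is jazz.
House 4's tree must be hickory (nothing else left).
From clue 1, the oboe player must be in house 2.
Clue 4: the person with the ash tree is in house 2.
House 1 music genre: only reggae fits.
The only tree still possible for house 3 is willow.
That leaves harp as the instrument for house 1.
By clue 7, the clarinet player is in house 4.
That leaves beech as the tree for house 1.
House 3's instrument must be flute (nothing else left).
So: house 1 = reggae/beech/harp, house 2 = jazz/ash/oboe, house 3 = country/willow/flute, house 4 = metal/hickory/clarinet.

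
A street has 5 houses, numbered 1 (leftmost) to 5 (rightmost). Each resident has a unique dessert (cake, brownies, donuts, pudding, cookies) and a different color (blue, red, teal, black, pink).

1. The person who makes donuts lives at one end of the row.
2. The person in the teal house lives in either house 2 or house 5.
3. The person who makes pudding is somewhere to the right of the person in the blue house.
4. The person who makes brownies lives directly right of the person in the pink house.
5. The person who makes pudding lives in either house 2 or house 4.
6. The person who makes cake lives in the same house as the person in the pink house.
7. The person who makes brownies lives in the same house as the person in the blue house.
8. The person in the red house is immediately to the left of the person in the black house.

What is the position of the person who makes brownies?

2

By clue 3, the person who makes pudding is in house 4.
The person who makes brownies is narrowed to house 2 or 3; consider each.
Placing it in house 3 leads to a contradiction, so it's in house 2.
The person in the pink house is in house 1 (clue 4).
From clue 6, the person who makes cake must be in house 1.
The person in the blue house is in house 2 (clue 7).
House 3's dessert must be cookies (nothing else left).
That leaves donuts as the dessert for house 5.
So house 5 gets teal for color.
The person in the red house is in house 3 (clue 8).
From clue 8, the person in the black house must be in house 4.
So: house 1 = cake/pink, house 2 = brownies/blue, house 3 = cookies/red, house 4 = pudding/black, house 5 = donuts/teal.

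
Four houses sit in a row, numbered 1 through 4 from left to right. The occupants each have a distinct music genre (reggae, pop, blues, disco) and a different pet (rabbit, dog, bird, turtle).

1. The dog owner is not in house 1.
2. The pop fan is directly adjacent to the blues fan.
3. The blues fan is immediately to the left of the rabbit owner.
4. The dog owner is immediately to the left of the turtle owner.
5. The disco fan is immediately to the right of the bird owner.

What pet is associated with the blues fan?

House 1 pet: only bird fits.
From clue 5, the disco fan must be in house 2.
Clue 2: the pop fan is in house 4.
Clue 2: the blues fan is in house 3.
The rabbit owner is in house 4 (clue 3).
The only music genre still possible for house 1 is reggae.
House 2 pet: only dog fits.
So house 3 gets turtle for pet.
So: house 1 = reggae/bird, house 2 = disco/dog, house 3 = blues/turtle, house 4 = pop/rabbit.

turtle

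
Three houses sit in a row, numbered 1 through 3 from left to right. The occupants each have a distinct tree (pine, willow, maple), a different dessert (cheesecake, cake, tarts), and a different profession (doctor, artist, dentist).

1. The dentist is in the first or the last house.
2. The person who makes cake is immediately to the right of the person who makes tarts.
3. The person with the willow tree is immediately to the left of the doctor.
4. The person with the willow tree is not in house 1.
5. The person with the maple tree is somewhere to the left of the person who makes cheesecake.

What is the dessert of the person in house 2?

The person with the willow tree is in house 2 (clue 4).
House 1's tree must be maple (nothing else left).
House 3 tree: only pine fits.
So house 1 gets tarts for dessert.
Clue 2: the person who makes cake is in house 2.
From clue 3, the doctor must be in house 3.
House 3 dessert: only cheesecake fits.
The only profession still possible for house 1 is dentist.
House 2 profession: only artist fits.
So: house 1 = maple/tarts/dentist, house 2 = willow/cake/artist, house 3 = pine/cheesecake/doctor.

cake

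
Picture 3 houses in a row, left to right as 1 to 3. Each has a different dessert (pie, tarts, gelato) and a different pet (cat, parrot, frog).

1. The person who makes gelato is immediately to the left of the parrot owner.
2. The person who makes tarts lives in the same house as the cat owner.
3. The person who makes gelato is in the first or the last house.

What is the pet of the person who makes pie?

From clue 3, the person who makes gelato must be in house 1.
Clue 1: the parrot owner is in house 2.
House 1's pet must be frog (nothing else left).
So house 3 gets cat for pet.
By clue 2, the person who makes tarts is in house 3.
That leaves pie as the dessert for house 2.
So: house 1 = gelato/frog, house 2 = pie/parrot, house 3 = tarts/cat.

parrot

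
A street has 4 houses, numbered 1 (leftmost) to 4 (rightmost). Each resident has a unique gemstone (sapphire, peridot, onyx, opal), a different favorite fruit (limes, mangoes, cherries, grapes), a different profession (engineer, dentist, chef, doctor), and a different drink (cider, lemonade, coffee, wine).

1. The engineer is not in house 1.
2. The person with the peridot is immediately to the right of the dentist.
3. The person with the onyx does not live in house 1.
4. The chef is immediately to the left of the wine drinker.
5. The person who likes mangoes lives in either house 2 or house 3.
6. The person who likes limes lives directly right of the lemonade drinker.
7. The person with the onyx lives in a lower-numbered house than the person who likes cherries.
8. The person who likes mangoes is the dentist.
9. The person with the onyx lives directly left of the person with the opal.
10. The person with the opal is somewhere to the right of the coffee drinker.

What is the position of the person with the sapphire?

1

So house 1 gets sapphire for gemstone.
That leaves grapes as the favorite fruit for house 1.
House 2's gemstone must be onyx (nothing else left).
The person with the opal is in house 3 (clue 9).
The only gemstone still possible for house 4 is peridot.
Clue 2 places the dentist in house 3.
By clue 8, the person who likes mangoes is in house 3.
That leaves limes as the favorite fruit for house 2.
So house 4 gets cherries for favorite fruit.
Clue 6 places the lemonade drinker in house 1.
So house 2 gets coffee for drink.
That leaves wine as the drink for house 3.
House 4 drink: only cider fits.
Clue 4: the chef is in house 2.
The only profession still possible for house 1 is doctor.
House 4's profession must be engineer (nothing else left).
So: house 1 = sapphire/grapes/doctor/lemonade, house 2 = onyx/limes/chef/coffee, house 3 = opal/mangoes/dentist/wine, house 4 = peridot/cherries/engineer/cider.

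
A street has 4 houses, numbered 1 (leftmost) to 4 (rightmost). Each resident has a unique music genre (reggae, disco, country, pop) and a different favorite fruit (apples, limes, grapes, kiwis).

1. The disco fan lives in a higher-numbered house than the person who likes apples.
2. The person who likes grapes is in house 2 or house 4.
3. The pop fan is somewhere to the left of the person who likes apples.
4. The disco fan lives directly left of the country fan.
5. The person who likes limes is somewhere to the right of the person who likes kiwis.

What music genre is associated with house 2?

That leaves kiwis as the favorite fruit for house 1.
Clue 1 places the disco fan in house 3.
From clue 1, the person who likes apples must be in house 2.
Clue 3 places the pop fan in house 1.
The country fan is in house 4 (clue 4).
House 2 music genre: only reggae fits.
That leaves limes as the favorite fruit for house 3.
The only favorite fruit still possible for house 4 is grapes.
So: house 1 = pop/kiwis, house 2 = reggae/apples, house 3 = disco/limes, house 4 = country/grapes.

reggae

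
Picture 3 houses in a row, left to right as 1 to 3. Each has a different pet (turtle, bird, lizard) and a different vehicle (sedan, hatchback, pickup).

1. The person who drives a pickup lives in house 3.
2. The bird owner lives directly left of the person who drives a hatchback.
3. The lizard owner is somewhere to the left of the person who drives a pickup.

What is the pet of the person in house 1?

Clue 1 places the person who drives a pickup in house 3.
The only pet still possible for house 3 is turtle.
The only vehicle still possible for house 1 is sedan.
The only vehicle still possible for house 2 is hatchback.
By clue 2, the bird owner is in house 1.
That leaves lizard as the pet for house 2.
So: house 1 = bird/sedan, house 2 = lizard/hatchback, house 3 = turtle/pickup.

bird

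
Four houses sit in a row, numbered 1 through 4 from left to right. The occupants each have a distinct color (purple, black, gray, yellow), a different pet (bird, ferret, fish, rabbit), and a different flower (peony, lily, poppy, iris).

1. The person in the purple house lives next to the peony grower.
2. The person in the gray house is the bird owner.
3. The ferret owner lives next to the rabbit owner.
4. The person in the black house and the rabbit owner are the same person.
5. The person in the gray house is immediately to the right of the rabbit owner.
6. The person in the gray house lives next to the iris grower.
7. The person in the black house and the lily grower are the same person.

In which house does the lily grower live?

The person in the black house is narrowed to house 1 or 2 or 3; consider each.
Placing it in house 1 and house 3 leads to a contradiction, so it's in house 2.
Clue 4 places the rabbit owner in house 2.
Clue 5: the person in the gray house is in house 3.
By clue 7, the lily grower is in house 2.
That leaves iris as the flower for house 4.
Clue 1 places the person in the purple house in house 4.
By clue 1, the peony grower is in house 3.
Clue 2: the bird owner is in house 3.
So house 1 gets yellow for color.
House 1's pet must be ferret (nothing else left).
That leaves fish as the pet for house 4.
That leaves poppy as the flower for house 1.
So: house 1 = yellow/ferret/poppy, house 2 = black/rabbit/lily, house 3 = gray/bird/peony, house 4 = purple/fish/iris.

2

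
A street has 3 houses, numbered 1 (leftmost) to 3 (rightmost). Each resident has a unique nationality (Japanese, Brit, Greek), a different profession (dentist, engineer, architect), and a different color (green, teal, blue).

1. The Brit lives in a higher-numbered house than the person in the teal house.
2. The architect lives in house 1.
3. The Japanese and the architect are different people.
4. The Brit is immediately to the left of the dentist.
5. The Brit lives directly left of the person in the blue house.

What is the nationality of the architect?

Greek

Clue 2 places the architect in house 1.
Clue 4: the Brit is in house 2.
Clue 4 places the dentist in house 3.
The person in the blue house is in house 3 (clue 5).
So house 1 gets Greek for nationality.
The only nationality still possible for house 3 is Japanese.
The only profession still possible for house 2 is engineer.
Clue 1: the person in the teal house is in house 1.
So house 2 gets green for color.
So: house 1 = Greek/architect/teal, house 2 = Brit/engineer/green, house 3 = Japanese/dentist/blue.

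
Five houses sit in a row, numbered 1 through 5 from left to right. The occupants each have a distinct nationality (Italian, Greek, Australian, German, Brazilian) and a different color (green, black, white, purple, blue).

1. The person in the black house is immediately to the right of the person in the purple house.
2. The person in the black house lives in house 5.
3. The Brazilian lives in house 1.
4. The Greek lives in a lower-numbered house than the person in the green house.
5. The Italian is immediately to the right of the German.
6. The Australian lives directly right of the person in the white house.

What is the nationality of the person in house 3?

Australian

Clue 2 places the person in the black house in house 5.
By clue 3, the Brazilian is in house 1.
By clue 1, the person in the purple house is in house 4.
By clue 4, the Greek is in house 2.
House 5 nationality: only Italian fits.
House 3 color: only green fits.
From clue 5, the German must be in house 4.
From clue 6, the Australian must be in house 3.
From clue 6, the person in the white house must be in house 2.
That leaves blue as the color for house 1.
So: house 1 = Brazilian/blue, house 2 = Greek/white, house 3 = Australian/green, house 4 = German/purple, house 5 = Italian/black.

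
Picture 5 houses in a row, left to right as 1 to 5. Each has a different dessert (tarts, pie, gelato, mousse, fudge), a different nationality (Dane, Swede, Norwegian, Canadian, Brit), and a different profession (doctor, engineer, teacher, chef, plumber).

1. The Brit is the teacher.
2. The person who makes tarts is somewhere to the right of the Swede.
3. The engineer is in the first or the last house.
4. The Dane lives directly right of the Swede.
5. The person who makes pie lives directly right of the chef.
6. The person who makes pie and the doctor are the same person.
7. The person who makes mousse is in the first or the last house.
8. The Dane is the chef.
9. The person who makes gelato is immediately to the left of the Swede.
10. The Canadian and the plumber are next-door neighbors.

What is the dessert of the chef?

tarts

The person who makes gelato is narrowed to house 1 or 2; consider each.
Placing it in house 2 leads to a contradiction, so it's in house 1.
Clue 9: the Swede is in house 2.
The only dessert still possible for house 2 is fudge.
So house 3 gets tarts for dessert.
House 4 dessert: only pie fits.
That leaves mousse as the dessert for house 5.
From clue 4, the Dane must be in house 3.
Clue 5: the chef is in house 3.
By clue 6, the doctor is in house 4.
House 2's profession must be plumber (nothing else left).
Clue 10 places the Canadian in house 1.
House 4 nationality: only Norwegian fits.
That leaves Brit as the nationality for house 5.
From clue 1, the teacher must be in house 5.
So house 1 gets engineer for profession.
So: house 1 = gelato/Canadian/engineer, house 2 = fudge/Swede/plumber, house 3 = tarts/Dane/chef, house 4 = pie/Norwegian/doctor, house 5 = mousse/Brit/teacher.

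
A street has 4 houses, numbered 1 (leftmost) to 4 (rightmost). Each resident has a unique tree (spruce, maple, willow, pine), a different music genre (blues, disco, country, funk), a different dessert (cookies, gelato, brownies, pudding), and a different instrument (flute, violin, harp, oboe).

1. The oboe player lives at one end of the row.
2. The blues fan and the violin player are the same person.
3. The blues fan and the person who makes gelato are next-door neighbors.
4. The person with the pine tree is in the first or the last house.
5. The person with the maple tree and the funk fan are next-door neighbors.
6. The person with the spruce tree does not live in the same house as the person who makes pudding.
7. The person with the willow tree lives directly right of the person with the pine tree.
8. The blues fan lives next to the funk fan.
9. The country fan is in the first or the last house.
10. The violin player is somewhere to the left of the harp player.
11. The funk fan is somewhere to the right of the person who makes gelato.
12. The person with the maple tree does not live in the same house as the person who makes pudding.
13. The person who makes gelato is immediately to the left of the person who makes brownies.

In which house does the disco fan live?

Clue 7 places the person with the willow tree in house 2.
Clue 7: the person with the pine tree is in house 1.
The person with the maple tree is narrowed to house 3 or 4; consider each.
Placing it in house 4 leads to a contradiction, so it's in house 3.
That leaves spruce as the tree for house 4.
Clue 3: the person who makes gelato is in house 2.
From clue 11, the funk fan must be in house 4.
The person who makes brownies is in house 3 (clue 13).
House 2's music genre must be disco (nothing else left).
That leaves blues as the music genre for house 3.
The only dessert still possible for house 1 is pudding.
That leaves cookies as the dessert for house 4.
By clue 2, the violin player is in house 3.
By clue 10, the harp player is in house 4.
House 1's music genre must be country (nothing else left).
House 1 instrument: only oboe fits.
House 2's instrument must be flute (nothing else left).
So: house 1 = pine/country/pudding/oboe, house 2 = willow/disco/gelato/flute, house 3 = maple/blues/brownies/violin, house 4 = spruce/funk/cookies/harp.

2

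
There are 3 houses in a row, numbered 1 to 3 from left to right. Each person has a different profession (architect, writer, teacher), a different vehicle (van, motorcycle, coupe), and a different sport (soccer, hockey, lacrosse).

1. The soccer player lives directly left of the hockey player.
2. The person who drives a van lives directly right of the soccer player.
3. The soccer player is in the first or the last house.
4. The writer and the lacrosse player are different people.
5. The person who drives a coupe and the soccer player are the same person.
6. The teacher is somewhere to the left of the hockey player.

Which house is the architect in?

3

By clue 3, the soccer player is in house 1.
The person who drives a coupe is in house 1 (clue 5).
By clue 1, the hockey player is in house 2.
Clue 2 places the person who drives a van in house 2.
By clue 6, the teacher is in house 1.
House 3's vehicle must be motorcycle (nothing else left).
So house 3 gets lacrosse for sport.
By clue 4, the writer is in house 2.
That leaves architect as the profession for house 3.
So: house 1 = teacher/coupe/soccer, house 2 = writer/van/hockey, house 3 = architect/motorcycle/lacrosse.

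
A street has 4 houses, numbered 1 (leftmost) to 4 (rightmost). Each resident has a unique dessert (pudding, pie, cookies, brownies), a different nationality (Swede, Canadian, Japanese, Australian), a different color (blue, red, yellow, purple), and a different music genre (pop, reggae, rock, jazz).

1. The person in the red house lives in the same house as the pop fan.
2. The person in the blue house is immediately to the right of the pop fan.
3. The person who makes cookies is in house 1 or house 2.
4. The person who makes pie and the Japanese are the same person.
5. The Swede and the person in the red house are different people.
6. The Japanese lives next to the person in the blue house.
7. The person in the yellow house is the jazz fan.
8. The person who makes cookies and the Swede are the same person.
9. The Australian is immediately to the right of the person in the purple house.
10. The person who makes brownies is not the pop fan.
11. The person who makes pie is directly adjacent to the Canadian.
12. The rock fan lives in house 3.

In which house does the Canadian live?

3

Clue 12: the rock fan is in house 3.
That leaves yellow as the color for house 4.
Clue 7: the jazz fan is in house 4.
The person who makes cookies is narrowed to house 1 or 2; consider each.
Placing it in house 2 leads to a contradiction, so it's in house 1.
The Swede is in house 1 (clue 8).
The person in the red house is in house 2 (clue 5).
House 1's color must be purple (nothing else left).
House 3 color: only blue fits.
Clue 1: the pop fan is in house 2.
From clue 9, the Australian must be in house 2.
The only nationality still possible for house 3 is Canadian.
So house 4 gets Japanese for nationality.
The only music genre still possible for house 1 is reggae.
From clue 4, the person who makes pie must be in house 4.
House 2's dessert must be pudding (nothing else left).
House 3's dessert must be brownies (nothing else left).
So: house 1 = cookies/Swede/purple/reggae, house 2 = pudding/Australian/red/pop, house 3 = brownies/Canadian/blue/rock, house 4 = pie/Japanese/yellow/jazz.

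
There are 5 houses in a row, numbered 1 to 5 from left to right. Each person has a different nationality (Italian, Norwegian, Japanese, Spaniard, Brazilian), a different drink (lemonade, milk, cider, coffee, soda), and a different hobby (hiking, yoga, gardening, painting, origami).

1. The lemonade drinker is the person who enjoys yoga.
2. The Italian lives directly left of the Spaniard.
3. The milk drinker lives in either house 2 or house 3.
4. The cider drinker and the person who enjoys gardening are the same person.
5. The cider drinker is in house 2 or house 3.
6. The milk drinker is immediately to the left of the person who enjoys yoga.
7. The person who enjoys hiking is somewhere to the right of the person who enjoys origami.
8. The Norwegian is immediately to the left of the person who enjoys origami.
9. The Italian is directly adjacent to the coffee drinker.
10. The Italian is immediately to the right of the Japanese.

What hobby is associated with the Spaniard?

House 1 hobby: only painting fits.
The only hobby still possible for house 5 is hiking.
The cider drinker is narrowed to house 2 or 3; consider each.
Placing it in house 3 leads to a contradiction, so it's in house 2.
By clue 4, the person who enjoys gardening is in house 2.
The person who enjoys yoga is in house 4 (clue 6).
House 3's drink must be milk (nothing else left).
House 3's hobby must be origami (nothing else left).
Clue 8 places the Norwegian in house 2.
House 4's drink must be lemonade (nothing else left).
Clue 9: the Italian is in house 4.
From clue 9, the coffee drinker must be in house 5.
Clue 10 places the Japanese in house 3.
That leaves Brazilian as the nationality for house 1.
So house 5 gets Spaniard for nationality.
So house 1 gets soda for drink.
So: house 1 = Brazilian/soda/painting, house 2 = Norwegian/cider/gardening, house 3 = Japanese/milk/origami, house 4 = Italian/lemonade/yoga, house 5 = Spaniard/coffee/hiking.

hiking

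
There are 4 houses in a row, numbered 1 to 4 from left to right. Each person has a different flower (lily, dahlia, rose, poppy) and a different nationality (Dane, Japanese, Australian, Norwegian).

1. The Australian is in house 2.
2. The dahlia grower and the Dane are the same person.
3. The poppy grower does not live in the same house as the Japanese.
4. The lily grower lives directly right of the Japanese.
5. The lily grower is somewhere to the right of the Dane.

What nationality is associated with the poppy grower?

Australian

The Australian is in house 2 (clue 1).
House 4's nationality must be Norwegian (nothing else left).
The dahlia grower is narrowed to house 1 or 3; consider each.
Placing it in house 3 leads to a contradiction, so it's in house 1.
The Dane is in house 1 (clue 2).
So house 3 gets Japanese for nationality.
By clue 4, the lily grower is in house 4.
So house 2 gets poppy for flower.
That leaves rose as the flower for house 3.
So: house 1 = dahlia/Dane, house 2 = poppy/Australian, house 3 = rose/Japanese, house 4 = lily/Norwegian.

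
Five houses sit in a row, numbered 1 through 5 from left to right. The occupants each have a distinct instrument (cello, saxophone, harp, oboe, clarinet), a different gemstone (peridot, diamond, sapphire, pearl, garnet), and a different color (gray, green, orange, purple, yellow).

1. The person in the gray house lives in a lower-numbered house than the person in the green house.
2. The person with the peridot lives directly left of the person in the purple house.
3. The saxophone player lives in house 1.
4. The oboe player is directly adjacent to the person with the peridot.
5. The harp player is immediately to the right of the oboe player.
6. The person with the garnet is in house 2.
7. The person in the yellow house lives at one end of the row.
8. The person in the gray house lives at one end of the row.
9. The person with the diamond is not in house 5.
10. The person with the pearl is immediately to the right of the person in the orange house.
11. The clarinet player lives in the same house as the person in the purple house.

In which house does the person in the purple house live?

Clue 3 places the saxophone player in house 1.
From clue 6, the person with the garnet must be in house 2.
Clue 8 places the person in the gray house in house 1.
The only color still possible for house 5 is yellow.
The clarinet player is narrowed to house 2 or 4; consider each.
Placing it in house 2 leads to a contradiction, so it's in house 4.
By clue 11, the person in the purple house is in house 4.
Clue 2: the person with the peridot is in house 3.
Clue 5: the harp player is in house 3.
So house 2 gets oboe for instrument.
That leaves cello as the instrument for house 5.
House 4's gemstone must be pearl (nothing else left).
The only gemstone still possible for house 5 is sapphire.
By clue 10, the person in the orange house is in house 3.
That leaves diamond as the gemstone for house 1.
So house 2 gets green for color.
So: house 1 = saxophone/diamond/gray, house 2 = oboe/garnet/green, house 3 = harp/peridot/orange, house 4 = clarinet/pearl/purple, house 5 = cello/sapphire/yellow.

4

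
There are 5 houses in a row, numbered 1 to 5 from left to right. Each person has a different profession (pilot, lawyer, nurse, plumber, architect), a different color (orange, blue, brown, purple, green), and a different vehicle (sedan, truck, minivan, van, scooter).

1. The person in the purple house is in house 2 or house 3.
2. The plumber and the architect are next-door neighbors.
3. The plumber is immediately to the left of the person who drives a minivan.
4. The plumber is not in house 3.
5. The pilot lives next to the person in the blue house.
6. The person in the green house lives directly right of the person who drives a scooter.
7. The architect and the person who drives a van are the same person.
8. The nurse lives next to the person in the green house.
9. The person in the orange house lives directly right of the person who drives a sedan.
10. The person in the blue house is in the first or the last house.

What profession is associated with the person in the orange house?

The pilot is narrowed to house 2 or 4; consider each.
Placing it in house 4 leads to a contradiction, so it's in house 2.
The person in the blue house is in house 1 (clue 5).
By clue 2, the plumber is in house 4.
Clue 3 places the person who drives a minivan in house 5.
The only vehicle still possible for house 3 is van.
Clue 7: the architect is in house 3.
By clue 8, the person in the green house is in house 2.
So house 5 gets lawyer for profession.
House 4 color: only brown fits.
House 5 color: only orange fits.
From clue 6, the person who drives a scooter must be in house 1.
From clue 9, the person who drives a sedan must be in house 4.
House 1's profession must be nurse (nothing else left).
The only color still possible for house 3 is purple.
So house 2 gets truck for vehicle.
So: house 1 = nurse/blue/scooter, house 2 = pilot/green/truck, house 3 = architect/purple/van, house 4 = plumber/brown/sedan, house 5 = lawyer/orange/minivan.

lawyer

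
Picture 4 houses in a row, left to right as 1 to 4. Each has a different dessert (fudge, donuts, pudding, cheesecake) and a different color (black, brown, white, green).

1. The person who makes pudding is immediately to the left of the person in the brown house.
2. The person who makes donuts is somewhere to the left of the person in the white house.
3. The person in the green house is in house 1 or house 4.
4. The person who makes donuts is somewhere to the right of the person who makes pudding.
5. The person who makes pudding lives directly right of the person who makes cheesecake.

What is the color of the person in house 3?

By clue 5, the person who makes pudding is in house 2.
Clue 5 places the person who makes cheesecake in house 1.
House 4's dessert must be fudge (nothing else left).
The person in the brown house is in house 3 (clue 1).
Clue 2: the person in the white house is in house 4.
That leaves donuts as the dessert for house 3.
So house 1 gets green for color.
House 2's color must be black (nothing else left).
So: house 1 = cheesecake/green, house 2 = pudding/black, house 3 = donuts/brown, house 4 = fudge/white.

brown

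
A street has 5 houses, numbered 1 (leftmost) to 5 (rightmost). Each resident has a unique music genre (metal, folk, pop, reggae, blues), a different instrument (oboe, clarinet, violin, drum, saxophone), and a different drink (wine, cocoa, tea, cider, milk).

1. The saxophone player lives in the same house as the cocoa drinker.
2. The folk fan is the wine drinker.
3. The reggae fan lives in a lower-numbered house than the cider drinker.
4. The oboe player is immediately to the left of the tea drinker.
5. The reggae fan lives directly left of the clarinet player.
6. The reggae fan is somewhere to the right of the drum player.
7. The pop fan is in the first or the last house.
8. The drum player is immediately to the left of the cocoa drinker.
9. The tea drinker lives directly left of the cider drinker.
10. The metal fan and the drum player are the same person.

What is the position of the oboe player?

3

The pop fan is narrowed to house 1 or 5; consider each.
Placing it in house 1 leads to a contradiction, so it's in house 5.
The metal fan is narrowed to house 1 or 2 or 3; consider each.
Placing it in house 2 and house 3 leads to a contradiction, so it's in house 1.
Clue 10 places the drum player in house 1.
Clue 8 places the cocoa drinker in house 2.
That leaves milk as the drink for house 1.
That leaves cider as the drink for house 5.
Clue 1: the saxophone player is in house 2.
Clue 9 places the tea drinker in house 4.
The only drink still possible for house 3 is wine.
The folk fan is in house 3 (clue 2).
So house 3 gets oboe for instrument.
Clue 5 places the reggae fan in house 4.
Clue 5: the clarinet player is in house 5.
The only music genre still possible for house 2 is blues.
House 4's instrument must be violin (nothing else left).
So: house 1 = metal/drum/milk, house 2 = blues/saxophone/cocoa, house 3 = folk/oboe/wine, house 4 = reggae/violin/tea, house 5 = pop/clarinet/cider.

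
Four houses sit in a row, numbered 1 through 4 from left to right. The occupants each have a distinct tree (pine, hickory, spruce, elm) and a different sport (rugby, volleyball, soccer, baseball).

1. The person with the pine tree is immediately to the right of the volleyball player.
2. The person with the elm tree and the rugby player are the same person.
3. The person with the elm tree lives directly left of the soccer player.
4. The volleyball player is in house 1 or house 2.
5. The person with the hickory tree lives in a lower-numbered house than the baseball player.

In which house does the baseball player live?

2

House 4's tree must be spruce (nothing else left).
The person with the pine tree is narrowed to house 2 or 3; consider each.
Placing it in house 3 leads to a contradiction, so it's in house 2.
From clue 1, the volleyball player must be in house 1.
The person with the elm tree is in house 3 (clue 2).
Clue 2: the rugby player is in house 3.
The soccer player is in house 4 (clue 3).
House 1 tree: only hickory fits.
That leaves baseball as the sport for house 2.
So: house 1 = hickory/volleyball, house 2 = pine/baseball, house 3 = elm/rugby, house 4 = spruce/soccer.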